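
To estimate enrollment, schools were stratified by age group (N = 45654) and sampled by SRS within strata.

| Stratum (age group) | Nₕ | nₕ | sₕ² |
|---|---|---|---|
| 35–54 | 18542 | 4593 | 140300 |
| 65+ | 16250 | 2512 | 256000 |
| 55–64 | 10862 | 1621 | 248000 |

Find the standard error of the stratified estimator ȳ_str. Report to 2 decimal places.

Var(ȳ_str) = Σₕ Wₕ²(1 − fₕ)sₕ²/nₕ with Wₕ = Nₕ/N, N = 45654.
35–54: Wₕ = 0.40614185; term = 0.40614185²·(1 − 0.24770791)·140300/4593 = 3.7905585.
65+: Wₕ = 0.35593814; term = 0.35593814²·(1 − 0.15458462)·256000/2512 = 10.915397.
55–64: Wₕ = 0.23792001; term = 0.23792001²·(1 − 0.14923587)·248000/1621 = 7.3678329.
Sum = 22.073788.
SE = √(22.073788) = 4.70.

4.70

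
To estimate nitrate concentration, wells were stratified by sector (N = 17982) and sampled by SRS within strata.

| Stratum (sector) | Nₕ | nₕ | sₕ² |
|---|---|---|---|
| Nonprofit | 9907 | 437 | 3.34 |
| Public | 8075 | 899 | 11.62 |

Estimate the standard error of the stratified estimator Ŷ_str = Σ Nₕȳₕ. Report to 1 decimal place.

Var(Ŷ_str) = Σₕ Nₕ²(1 − fₕ)sₕ²/nₕ.
Nonprofit: 9907²·(1 − 437/9907)·3.34/437 = 717062.77.
Public: 8075²·(1 − 899/8075)·11.62/899 = 748982.03.
Sum = 1.4660448 × 10^6.
SE = √(1.4660448 × 10^6) = 1210.8.

1210.8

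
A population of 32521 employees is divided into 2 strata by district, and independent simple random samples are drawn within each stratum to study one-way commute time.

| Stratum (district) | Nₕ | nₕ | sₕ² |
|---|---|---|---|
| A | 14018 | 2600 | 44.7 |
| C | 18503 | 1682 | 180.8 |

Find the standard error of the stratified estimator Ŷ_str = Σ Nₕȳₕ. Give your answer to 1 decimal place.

6017.2

Var(Ŷ_str) = Σₕ Nₕ²(1 − fₕ)sₕ²/nₕ.
A: 14018²·(1 − 2600/14018)·44.7/2600 = 2.7517582 × 10^6.
C: 18503²·(1 − 1682/18503)·180.8/1682 = 3.3455413 × 10^7.
Sum = 3.6207171 × 10^7.
SE = √(3.6207171 × 10^7) = 6017.2.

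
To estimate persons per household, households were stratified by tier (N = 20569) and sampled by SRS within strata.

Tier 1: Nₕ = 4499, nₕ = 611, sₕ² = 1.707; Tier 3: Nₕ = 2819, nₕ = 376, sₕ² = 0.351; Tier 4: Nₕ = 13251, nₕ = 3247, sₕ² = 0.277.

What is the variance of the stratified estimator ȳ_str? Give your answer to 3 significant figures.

1.57 × 10^-4

Var(ȳ_str) = Σₕ Wₕ²(1 − fₕ)sₕ²/nₕ with Wₕ = Nₕ/N, N = 20569.
Tier 1: Wₕ = 0.21872721; term = 0.21872721²·(1 − 0.13580796)·1.707/611 = 1.1550697 × 10^-4.
Tier 3: Wₕ = 0.13705090; term = 0.13705090²·(1 − 0.13338063)·0.351/376 = 1.5195376 × 10^-5.
Tier 4: Wₕ = 0.64422189; term = 0.64422189²·(1 − 0.24503811)·0.277/3247 = 2.6729662 × 10^-5.
Sum = 1.5743201 × 10^-4.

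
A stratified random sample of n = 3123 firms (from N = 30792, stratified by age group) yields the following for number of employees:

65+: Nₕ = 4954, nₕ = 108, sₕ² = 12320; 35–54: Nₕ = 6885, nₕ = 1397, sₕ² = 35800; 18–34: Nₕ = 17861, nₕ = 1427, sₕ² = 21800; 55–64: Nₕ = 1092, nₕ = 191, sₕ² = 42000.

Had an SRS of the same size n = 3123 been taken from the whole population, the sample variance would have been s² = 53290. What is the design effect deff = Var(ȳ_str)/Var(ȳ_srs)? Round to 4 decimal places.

0.5783

Var(ȳ_str) = Σ Wₕ²(1−fₕ)sₕ²/nₕ with Wₕ = Nₕ/30792:
  65+: (4954/30792)²·(1−108/4954)·12320/108 = 2.888355
  35–54: (6885/30792)²·(1−1397/6885)·35800/1397 = 1.0212425
  18–34: (17861/30792)²·(1−1427/17861)·21800/1427 = 4.7293971
  55–64: (1092/30792)²·(1−191/1092)·42000/191 = 0.22818524
  → Var(ȳ_str) = 8.8671798.
Var(ȳ_srs) = (1 − 3123/30792)·53290/3123 = 15.333076.
deff = 8.8671798 / 15.333076 = 0.5783.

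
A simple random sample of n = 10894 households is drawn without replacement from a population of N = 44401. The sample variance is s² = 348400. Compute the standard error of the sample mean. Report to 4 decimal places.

Under SRS without replacement, Var(ȳ) = (1 − f)·s²/n with f = n/N = 10894/44401 = 0.24535483.
Var(ȳ) = (1 − 0.24535483)·348400/10894 = 0.75464517·31.980907 = 24.134237.
SE(ȳ) = √(24.134237) = 4.9127.

4.9127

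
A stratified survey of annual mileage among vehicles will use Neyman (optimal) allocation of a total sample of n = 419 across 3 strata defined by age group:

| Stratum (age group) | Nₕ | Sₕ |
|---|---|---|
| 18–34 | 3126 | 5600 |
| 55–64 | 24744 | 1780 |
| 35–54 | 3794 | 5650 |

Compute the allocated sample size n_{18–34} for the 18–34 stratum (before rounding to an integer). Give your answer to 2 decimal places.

88.39

Neyman allocation: nₕ = n·NₕSₕ / Σⱼ NⱼSⱼ.
Σ NⱼSⱼ = 3126·5600 + 24744·1780 + 3794·5650 = 8.298602 × 10^7.
n_{18–34} = 419·3126·5600 / (8.298602 × 10^7) = 88.39.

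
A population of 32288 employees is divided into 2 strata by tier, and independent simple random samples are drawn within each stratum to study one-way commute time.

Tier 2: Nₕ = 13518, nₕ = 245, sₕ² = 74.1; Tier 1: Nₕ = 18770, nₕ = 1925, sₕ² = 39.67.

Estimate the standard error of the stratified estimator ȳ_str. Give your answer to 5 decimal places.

0.24146

Var(ȳ_str) = Σₕ Wₕ²(1 − fₕ)sₕ²/nₕ with Wₕ = Nₕ/N, N = 32288.
Tier 2: Wₕ = 0.41866947; term = 0.41866947²·(1 − 0.01812398)·74.1/245 = 0.052053672.
Tier 1: Wₕ = 0.58133053; term = 0.58133053²·(1 − 0.10255727)·39.67/1925 = 0.006250064.
Sum = 0.058303736.
SE = √(0.058303736) = 0.24146.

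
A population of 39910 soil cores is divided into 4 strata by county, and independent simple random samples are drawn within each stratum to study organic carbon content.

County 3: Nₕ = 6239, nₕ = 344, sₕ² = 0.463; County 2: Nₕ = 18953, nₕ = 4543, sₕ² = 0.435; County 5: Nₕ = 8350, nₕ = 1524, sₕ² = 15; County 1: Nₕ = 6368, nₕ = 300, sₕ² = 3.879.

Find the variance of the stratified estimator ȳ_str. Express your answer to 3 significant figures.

Var(ȳ_str) = Σₕ Wₕ²(1 − fₕ)sₕ²/nₕ with Wₕ = Nₕ/N, N = 39910.
County 3: Wₕ = 0.15632674; term = 0.15632674²·(1 − 0.05513704)·0.463/344 = 3.1078345 × 10^-5.
County 2: Wₕ = 0.47489351; term = 0.47489351²·(1 − 0.23969820)·0.435/4543 = 1.641818 × 10^-5.
County 5: Wₕ = 0.20922075; term = 0.20922075²·(1 − 0.18251497)·15/1524 = 3.5220506 × 10^-4.
County 1: Wₕ = 0.15955901; term = 0.15955901²·(1 − 0.04711055)·3.879/300 = 3.1367774 × 10^-4.
Sum = 7.1337933 × 10^-4.

7.13 × 10^-4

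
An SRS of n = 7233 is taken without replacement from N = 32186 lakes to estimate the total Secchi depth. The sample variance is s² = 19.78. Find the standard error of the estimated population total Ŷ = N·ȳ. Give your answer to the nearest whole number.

Var(Ŷ) = N²·Var(ȳ) = N²·(1 − n/N)·s²/n.
f = 7233/32186 = 0.22472504; Var(ȳ) = 0.77527496·19.78/7233 = 0.0021201353.
Var(Ŷ) = 32186² · 0.0021201353 = 2.19633 × 10^6.
SE(Ŷ) = √(2.19633 × 10^6) = 1482.

1482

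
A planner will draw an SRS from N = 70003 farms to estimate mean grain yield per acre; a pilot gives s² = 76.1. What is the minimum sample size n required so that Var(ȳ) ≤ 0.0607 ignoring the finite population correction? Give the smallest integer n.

Without fpc, n₀ = s²/D = 76.1/0.0607 = 1253.7068.
Rounding up, n = 1254.

1254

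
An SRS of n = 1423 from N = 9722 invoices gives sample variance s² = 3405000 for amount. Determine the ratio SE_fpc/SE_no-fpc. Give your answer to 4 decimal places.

f = n/N = 1423/9722 = 0.14636906.
SE_no-fpc = √(s²/n) = 48.916583; SE_fpc = √((1−f)s²/n) = 45.195082.
Ratio = √(1−f) = 0.92392150.

0.9239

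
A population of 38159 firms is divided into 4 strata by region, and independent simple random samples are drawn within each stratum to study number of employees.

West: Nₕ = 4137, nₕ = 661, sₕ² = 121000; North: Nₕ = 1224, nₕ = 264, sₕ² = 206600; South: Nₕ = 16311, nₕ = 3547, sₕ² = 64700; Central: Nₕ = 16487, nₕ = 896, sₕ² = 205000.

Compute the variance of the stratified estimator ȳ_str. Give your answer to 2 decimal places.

Var(ȳ_str) = Σₕ Wₕ²(1 − fₕ)sₕ²/nₕ with Wₕ = Nₕ/N, N = 38159.
West: Wₕ = 0.10841479; term = 0.10841479²·(1 − 0.15977762)·121000/661 = 1.8078202.
North: Wₕ = 0.03207631; term = 0.03207631²·(1 − 0.21568627)·206600/264 = 0.63151704.
South: Wₕ = 0.42744831; term = 0.42744831²·(1 − 0.21746061)·64700/3547 = 2.6080536.
Central: Wₕ = 0.43206059; term = 0.43206059²·(1 − 0.05434585)·205000/896 = 40.389408.
Sum = 45.436799.

45.44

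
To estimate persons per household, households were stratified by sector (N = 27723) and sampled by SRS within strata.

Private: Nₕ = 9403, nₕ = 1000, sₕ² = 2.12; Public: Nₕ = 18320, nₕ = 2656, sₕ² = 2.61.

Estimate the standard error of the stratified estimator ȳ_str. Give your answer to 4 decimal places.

Var(ȳ_str) = Σₕ Wₕ²(1 − fₕ)sₕ²/nₕ with Wₕ = Nₕ/N, N = 27723.
Private: Wₕ = 0.33917686; term = 0.33917686²·(1 − 0.10634904)·2.12/1000 = 2.1794967 × 10^-4.
Public: Wₕ = 0.66082314; term = 0.66082314²·(1 − 0.14497817)·2.61/2656 = 3.6691049 × 10^-4.
Sum = 5.8486016 × 10^-4.
SE = √(5.8486016 × 10^-4) = 0.0242.

0.0242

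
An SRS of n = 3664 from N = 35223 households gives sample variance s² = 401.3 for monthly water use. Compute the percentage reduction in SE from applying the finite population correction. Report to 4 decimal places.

5.3439

f = n/N = 3664/35223 = 0.10402294.
SE_no-fpc = √(s²/n) = 0.33094578; SE_fpc = √((1−f)s²/n) = 0.31326025.
Ratio = √(1−f) = 0.94656065. Reduction = 100·(1 − 0.94656065) = 5.3439%.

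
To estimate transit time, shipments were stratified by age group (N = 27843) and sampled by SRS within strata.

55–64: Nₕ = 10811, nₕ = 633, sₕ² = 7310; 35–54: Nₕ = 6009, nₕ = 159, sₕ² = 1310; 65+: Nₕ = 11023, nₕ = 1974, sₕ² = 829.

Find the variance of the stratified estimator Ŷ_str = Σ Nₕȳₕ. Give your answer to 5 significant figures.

Var(Ŷ_str) = Σₕ Nₕ²(1 − fₕ)sₕ²/nₕ.
55–64: 10811²·(1 − 633/10811)·7310/633 = 1.2706969 × 10^9.
35–54: 6009²·(1 − 159/6009)·1310/159 = 2.8962246 × 10^8.
65+: 11023²·(1 − 1974/11023)·829/1974 = 4.1889751 × 10^7.
Sum = 1.6022091 × 10^9.

1.6022 × 10^9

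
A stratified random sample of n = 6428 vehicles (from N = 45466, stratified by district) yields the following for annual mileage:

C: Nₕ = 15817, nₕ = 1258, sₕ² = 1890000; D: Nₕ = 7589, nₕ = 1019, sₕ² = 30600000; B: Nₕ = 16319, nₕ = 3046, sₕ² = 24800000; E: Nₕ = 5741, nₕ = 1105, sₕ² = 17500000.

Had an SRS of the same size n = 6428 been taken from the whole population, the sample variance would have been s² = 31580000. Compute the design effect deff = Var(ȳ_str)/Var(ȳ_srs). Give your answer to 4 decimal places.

0.4620

Var(ȳ_str) = Σ Wₕ²(1−fₕ)sₕ²/nₕ with Wₕ = Nₕ/45466:
  C: (15817/45466)²·(1−1258/15817)·1890000/1258 = 167.36449
  D: (7589/45466)²·(1−1019/7589)·30600000/1019 = 724.30865
  B: (16319/45466)²·(1−3046/16319)·24800000/3046 = 853.12157
  E: (5741/45466)²·(1−1105/5741)·17500000/1105 = 203.90752
  → Var(ȳ_str) = 1948.7022.
Var(ȳ_srs) = (1 − 6428/45466)·31580000/6428 = 4218.2962.
deff = 1948.7022 / 4218.2962 = 0.4620.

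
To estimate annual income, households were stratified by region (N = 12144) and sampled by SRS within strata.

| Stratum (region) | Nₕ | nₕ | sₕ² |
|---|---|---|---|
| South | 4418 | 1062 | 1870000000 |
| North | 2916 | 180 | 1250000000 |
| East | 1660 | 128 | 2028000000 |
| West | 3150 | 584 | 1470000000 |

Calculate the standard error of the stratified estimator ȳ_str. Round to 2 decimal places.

Var(ȳ_str) = Σₕ Wₕ²(1 − fₕ)sₕ²/nₕ with Wₕ = Nₕ/N, N = 12144.
South: Wₕ = 0.36380105; term = 0.36380105²·(1 − 0.24038026)·1870000000/1062 = 177027.7.
North: Wₕ = 0.24011858; term = 0.24011858²·(1 − 0.06172840)·1250000000/180 = 375679.59.
East: Wₕ = 0.13669302; term = 0.13669302²·(1 − 0.07710843)·2028000000/128 = 273212.97.
West: Wₕ = 0.25938735; term = 0.25938735²·(1 − 0.18539683)·1470000000/584 = 137958.41.
Sum = 963878.67.
SE = √(963878.67) = 981.77.

981.77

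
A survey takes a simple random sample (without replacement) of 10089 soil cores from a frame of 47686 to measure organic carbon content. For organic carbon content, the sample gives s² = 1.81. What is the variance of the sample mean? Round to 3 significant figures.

1.41 × 10^-4

Under SRS without replacement, Var(ȳ) = (1 − f)·s²/n with f = n/N = 10089/47686 = 0.21157153.
Var(ȳ) = (1 − 0.21157153)·1.81/10089 = 0.78842847·1.7940331 × 10^-4 = 1.4144668 × 10^-4.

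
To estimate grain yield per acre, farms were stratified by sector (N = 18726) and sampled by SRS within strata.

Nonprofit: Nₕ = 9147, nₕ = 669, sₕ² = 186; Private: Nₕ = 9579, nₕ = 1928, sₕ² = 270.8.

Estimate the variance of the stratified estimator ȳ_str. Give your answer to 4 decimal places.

0.0908

Var(ȳ_str) = Σₕ Wₕ²(1 − fₕ)sₕ²/nₕ with Wₕ = Nₕ/N, N = 18726.
Nonprofit: Wₕ = 0.48846524; term = 0.48846524²·(1 − 0.07313873)·186/669 = 0.061484958.
Private: Wₕ = 0.51153476; term = 0.51153476²·(1 − 0.20127362)·270.8/1928 = 0.029355533.
Sum = 0.090840491.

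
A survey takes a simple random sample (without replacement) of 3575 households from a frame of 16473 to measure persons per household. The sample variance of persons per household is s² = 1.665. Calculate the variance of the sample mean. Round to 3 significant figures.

3.65 × 10^-4

Under SRS without replacement, Var(ȳ) = (1 − f)·s²/n with f = n/N = 3575/16473 = 0.21702179.
Var(ȳ) = (1 − 0.21702179)·1.665/3575 = 0.78297821·4.6573427 × 10^-4 = 3.6465978 × 10^-4.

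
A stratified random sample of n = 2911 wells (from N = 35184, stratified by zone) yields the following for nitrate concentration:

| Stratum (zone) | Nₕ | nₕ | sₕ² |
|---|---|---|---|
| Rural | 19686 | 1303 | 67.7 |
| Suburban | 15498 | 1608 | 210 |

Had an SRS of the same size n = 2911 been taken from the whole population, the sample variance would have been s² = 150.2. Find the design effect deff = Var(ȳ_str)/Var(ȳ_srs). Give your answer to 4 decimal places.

Var(ȳ_str) = Σ Wₕ²(1−fₕ)sₕ²/nₕ with Wₕ = Nₕ/35184:
  Rural: (19686/35184)²·(1−1303/19686)·67.7/1303 = 0.015188948
  Suburban: (15498/35184)²·(1−1608/15498)·210/1608 = 0.022710188
  → Var(ȳ_str) = 0.037899136.
Var(ȳ_srs) = (1 − 2911/35184)·150.2/2911 = 0.047328403.
deff = 0.037899136 / 0.047328403 = 0.8008.

0.8008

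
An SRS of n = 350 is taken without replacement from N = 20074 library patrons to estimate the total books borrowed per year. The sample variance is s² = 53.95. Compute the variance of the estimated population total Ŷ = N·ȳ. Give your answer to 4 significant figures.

6.103 × 10^7

Var(Ŷ) = N²·Var(ȳ) = N²·(1 − n/N)·s²/n.
f = 350/20074 = 0.01743549; Var(ȳ) = 0.98256451·53.95/350 = 0.1514553.
Var(Ŷ) = 20074² · 0.1514553 = 6.1031257 × 10^7.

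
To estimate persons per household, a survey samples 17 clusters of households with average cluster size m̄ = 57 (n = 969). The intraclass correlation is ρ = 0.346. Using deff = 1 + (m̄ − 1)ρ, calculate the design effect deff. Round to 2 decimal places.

20.38

deff = 1 + (57 − 1)·0.346 = 1 + 19.376 = 20.376.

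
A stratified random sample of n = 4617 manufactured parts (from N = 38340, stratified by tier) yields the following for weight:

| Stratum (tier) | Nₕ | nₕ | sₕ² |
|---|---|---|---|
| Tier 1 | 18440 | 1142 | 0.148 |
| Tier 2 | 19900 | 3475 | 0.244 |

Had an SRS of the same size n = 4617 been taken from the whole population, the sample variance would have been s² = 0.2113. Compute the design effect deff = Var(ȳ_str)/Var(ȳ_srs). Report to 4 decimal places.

1.0865

Var(ȳ_str) = Σ Wₕ²(1−fₕ)sₕ²/nₕ with Wₕ = Nₕ/38340:
  Tier 1: (18440/38340)²·(1−1142/18440)·0.148/1142 = 2.812213 × 10^-5
  Tier 2: (19900/38340)²·(1−3475/19900)·0.244/3475 = 1.5613104 × 10^-5
  → Var(ȳ_str) = 4.3735234 × 10^-5.
Var(ȳ_srs) = (1 − 4617/38340)·0.2113/4617 = 4.0254433 × 10^-5.
deff = (4.3735234 × 10^-5) / (4.0254433 × 10^-5) = 1.0865.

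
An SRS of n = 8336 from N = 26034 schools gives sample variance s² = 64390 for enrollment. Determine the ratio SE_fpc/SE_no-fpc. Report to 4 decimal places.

0.8245

f = n/N = 8336/26034 = 0.32019667.
SE_no-fpc = √(s²/n) = 2.7792676; SE_fpc = √((1−f)s²/n) = 2.2915113.
Ratio = √(1−f) = 0.82450187.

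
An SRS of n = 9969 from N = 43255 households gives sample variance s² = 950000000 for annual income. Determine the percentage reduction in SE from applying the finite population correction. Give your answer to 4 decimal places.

12.2772

f = n/N = 9969/43255 = 0.23047047.
SE_no-fpc = √(s²/n) = 308.69956; SE_fpc = √((1−f)s²/n) = 270.79999.
Ratio = √(1−f) = 0.87722832. Reduction = 100·(1 − 0.87722832) = 12.2772%.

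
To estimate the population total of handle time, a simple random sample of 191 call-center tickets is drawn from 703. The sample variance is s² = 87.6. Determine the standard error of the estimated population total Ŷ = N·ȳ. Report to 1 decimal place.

Var(Ŷ) = N²·Var(ȳ) = N²·(1 − n/N)·s²/n.
f = 191/703 = 0.27169275; Var(ȳ) = 0.72830725·87.6/191 = 0.33402992.
Var(Ŷ) = 703² · 0.33402992 = 165080.59.
SE(Ŷ) = √(165080.59) = 406.3.

406.3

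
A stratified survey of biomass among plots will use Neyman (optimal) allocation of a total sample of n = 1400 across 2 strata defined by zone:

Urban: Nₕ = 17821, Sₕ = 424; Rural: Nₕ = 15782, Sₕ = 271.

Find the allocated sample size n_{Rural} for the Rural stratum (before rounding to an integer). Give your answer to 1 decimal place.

Neyman allocation: nₕ = n·NₕSₕ / Σⱼ NⱼSⱼ.
Σ NⱼSⱼ = 17821·424 + 15782·271 = 1.1833026 × 10^7.
n_{Rural} = 1400·15782·271 / (1.1833026 × 10^7) = 506.0.

506.0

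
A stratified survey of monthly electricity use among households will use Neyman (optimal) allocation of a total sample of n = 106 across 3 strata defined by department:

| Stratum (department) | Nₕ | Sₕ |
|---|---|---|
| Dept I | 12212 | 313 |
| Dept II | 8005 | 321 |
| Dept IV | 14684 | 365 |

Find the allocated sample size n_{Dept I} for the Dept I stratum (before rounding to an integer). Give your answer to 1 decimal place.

Neyman allocation: nₕ = n·NₕSₕ / Σⱼ NⱼSⱼ.
Σ NⱼSⱼ = 12212·313 + 8005·321 + 14684·365 = 1.1751621 × 10^7.
n_{Dept I} = 106·12212·313 / (1.1751621 × 10^7) = 34.5.

34.5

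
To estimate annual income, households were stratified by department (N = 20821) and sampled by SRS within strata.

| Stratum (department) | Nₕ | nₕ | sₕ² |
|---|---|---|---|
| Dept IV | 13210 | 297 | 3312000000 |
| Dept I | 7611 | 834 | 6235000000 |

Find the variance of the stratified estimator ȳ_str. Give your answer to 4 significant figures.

Var(ȳ_str) = Σₕ Wₕ²(1 − fₕ)sₕ²/nₕ with Wₕ = Nₕ/N, N = 20821.
Dept IV: Wₕ = 0.63445560; term = 0.63445560²·(1 − 0.02248297)·3312000000/297 = 4.38794 × 10^6.
Dept I: Wₕ = 0.36554440; term = 0.36554440²·(1 − 0.10957824)·6235000000/834 = 889501.01.
Sum = 5.277441 × 10^6.

5.277 × 10^6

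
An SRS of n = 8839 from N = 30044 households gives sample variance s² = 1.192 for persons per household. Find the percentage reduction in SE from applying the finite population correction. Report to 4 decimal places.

15.9882

f = n/N = 8839/30044 = 0.29420184.
SE_no-fpc = √(s²/n) = 0.01161279; SE_fpc = √((1−f)s²/n) = 0.009756113.
Ratio = √(1−f) = 0.84011795. Reduction = 100·(1 − 0.84011795) = 15.9882%.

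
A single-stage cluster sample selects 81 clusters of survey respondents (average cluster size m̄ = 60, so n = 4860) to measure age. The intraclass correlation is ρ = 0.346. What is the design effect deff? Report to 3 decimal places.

21.414

deff = 1 + (60 − 1)·0.346 = 1 + 20.414 = 21.414.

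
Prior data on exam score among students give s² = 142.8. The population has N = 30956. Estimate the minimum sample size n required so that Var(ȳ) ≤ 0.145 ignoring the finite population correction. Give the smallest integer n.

Without fpc, n₀ = s²/D = 142.8/0.145 = 984.8276.
Rounding up, n = 985.

985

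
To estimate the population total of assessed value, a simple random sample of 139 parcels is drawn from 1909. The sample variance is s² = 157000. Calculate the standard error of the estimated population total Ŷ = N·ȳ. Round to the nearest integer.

Var(Ŷ) = N²·Var(ȳ) = N²·(1 − n/N)·s²/n.
f = 139/1909 = 0.07281299; Var(ȳ) = 0.92718701·157000/139 = 1047.2544.
Var(Ŷ) = 1909² · 1047.2544 = 3.8164893 × 10^9.
SE(Ŷ) = √(3.8164893 × 10^9) = 61778.

61778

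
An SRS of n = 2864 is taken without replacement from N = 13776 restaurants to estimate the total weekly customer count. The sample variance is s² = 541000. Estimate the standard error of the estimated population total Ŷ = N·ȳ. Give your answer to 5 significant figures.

Var(Ŷ) = N²·Var(ȳ) = N²·(1 − n/N)·s²/n.
f = 2864/13776 = 0.20789779; Var(ȳ) = 0.79210221·541000/2864 = 149.62545.
Var(Ŷ) = 13776² · 149.62545 = 2.8395645 × 10^10.
SE(Ŷ) = √(2.8395645 × 10^10) = 168510.

168510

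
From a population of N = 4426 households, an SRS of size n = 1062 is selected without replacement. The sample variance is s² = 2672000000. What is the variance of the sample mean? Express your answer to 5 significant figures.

1.9123 × 10^6

Under SRS without replacement, Var(ȳ) = (1 − f)·s²/n with f = n/N = 1062/4426 = 0.23994577.
Var(ȳ) = (1 − 0.23994577)·2672000000/1062 = 0.76005423·2.5160075 × 10^6 = 1.9123022 × 10^6.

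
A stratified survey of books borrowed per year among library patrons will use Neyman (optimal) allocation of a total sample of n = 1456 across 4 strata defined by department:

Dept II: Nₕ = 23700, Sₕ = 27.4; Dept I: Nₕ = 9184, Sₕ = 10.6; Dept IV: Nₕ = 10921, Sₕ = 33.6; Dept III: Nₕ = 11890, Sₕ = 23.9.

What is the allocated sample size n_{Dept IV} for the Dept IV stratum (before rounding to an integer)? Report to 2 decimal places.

382.21

Neyman allocation: nₕ = n·NₕSₕ / Σⱼ NⱼSⱼ.
Σ NⱼSⱼ = 23700·27.4 + 9184·10.6 + 10921·33.6 + 11890·23.9 = 1.397847 × 10^6.
n_{Dept IV} = 1456·10921·33.6 / (1.397847 × 10^6) = 382.21.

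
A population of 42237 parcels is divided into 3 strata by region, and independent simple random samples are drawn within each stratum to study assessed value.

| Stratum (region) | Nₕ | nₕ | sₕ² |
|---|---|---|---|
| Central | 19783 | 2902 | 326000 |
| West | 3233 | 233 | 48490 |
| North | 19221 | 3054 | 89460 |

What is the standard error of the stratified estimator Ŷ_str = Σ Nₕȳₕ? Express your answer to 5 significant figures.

220540

Var(Ŷ_str) = Σₕ Nₕ²(1 − fₕ)sₕ²/nₕ.
Central: 19783²·(1 − 2902/19783)·326000/2902 = 3.751548 × 10^10.
West: 3233²·(1 − 233/3233)·48490/233 = 2.0184743 × 10^9.
North: 19221²·(1 − 3054/19221)·89460/3054 = 9.1025962 × 10^9.
Sum = 4.8636551 × 10^10.
SE = √(4.8636551 × 10^10) = 220540.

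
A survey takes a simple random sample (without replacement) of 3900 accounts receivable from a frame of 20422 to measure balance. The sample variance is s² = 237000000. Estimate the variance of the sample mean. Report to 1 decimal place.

Under SRS without replacement, Var(ȳ) = (1 − f)·s²/n with f = n/N = 3900/20422 = 0.19097052.
Var(ȳ) = (1 − 0.19097052)·237000000/3900 = 0.80902948·60769.231 = 49164.099.

49164.1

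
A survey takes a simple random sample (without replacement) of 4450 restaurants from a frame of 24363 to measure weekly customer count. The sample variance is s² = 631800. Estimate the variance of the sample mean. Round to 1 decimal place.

116.0

Under SRS without replacement, Var(ȳ) = (1 − f)·s²/n with f = n/N = 4450/24363 = 0.18265402.
Var(ȳ) = (1 − 0.18265402)·631800/4450 = 0.81734598·141.97753 = 116.04476.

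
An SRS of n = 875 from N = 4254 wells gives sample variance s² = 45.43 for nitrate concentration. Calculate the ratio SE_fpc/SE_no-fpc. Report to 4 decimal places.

0.8912

f = n/N = 875/4254 = 0.20568876.
SE_no-fpc = √(s²/n) = 0.22785961; SE_fpc = √((1−f)s²/n) = 0.20307791.
Ratio = √(1−f) = 0.89124140.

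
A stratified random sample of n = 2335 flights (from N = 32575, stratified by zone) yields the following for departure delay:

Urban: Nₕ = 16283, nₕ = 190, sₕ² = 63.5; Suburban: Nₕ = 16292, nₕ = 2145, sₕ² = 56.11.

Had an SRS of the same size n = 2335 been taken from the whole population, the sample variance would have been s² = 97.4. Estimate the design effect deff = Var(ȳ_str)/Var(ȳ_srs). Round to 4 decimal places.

2.2781

Var(ȳ_str) = Σ Wₕ²(1−fₕ)sₕ²/nₕ with Wₕ = Nₕ/32575:
  Urban: (16283/32575)²·(1−190/16283)·63.5/190 = 0.082532065
  Suburban: (16292/32575)²·(1−2145/16292)·56.11/2145 = 0.0056817599
  → Var(ȳ_str) = 0.088213825.
Var(ȳ_srs) = (1 − 2335/32575)·97.4/2335 = 0.038723039.
deff = 0.088213825 / 0.038723039 = 2.2781.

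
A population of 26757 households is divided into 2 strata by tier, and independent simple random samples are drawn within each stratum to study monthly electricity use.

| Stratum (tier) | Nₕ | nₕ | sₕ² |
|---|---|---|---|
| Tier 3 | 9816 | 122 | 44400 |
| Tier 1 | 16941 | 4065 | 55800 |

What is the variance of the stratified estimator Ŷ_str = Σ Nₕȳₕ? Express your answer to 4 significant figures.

Var(Ŷ_str) = Σₕ Nₕ²(1 − fₕ)sₕ²/nₕ.
Tier 3: 9816²·(1 − 122/9816)·44400/122 = 3.4630655 × 10^10.
Tier 1: 16941²·(1 − 4065/16941)·55800/4065 = 2.9942886 × 10^9.
Sum = 3.7624944 × 10^10.

3.762 × 10^10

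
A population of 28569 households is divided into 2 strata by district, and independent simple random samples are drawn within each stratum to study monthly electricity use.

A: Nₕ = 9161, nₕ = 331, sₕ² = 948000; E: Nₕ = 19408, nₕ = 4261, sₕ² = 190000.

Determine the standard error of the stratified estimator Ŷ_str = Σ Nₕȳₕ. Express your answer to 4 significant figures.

494800

Var(Ŷ_str) = Σₕ Nₕ²(1 − fₕ)sₕ²/nₕ.
A: 9161²·(1 − 331/9161)·948000/331 = 2.3167754 × 10^11.
E: 19408²·(1 − 4261/19408)·190000/4261 = 1.3108394 × 10^10.
Sum = 2.4478593 × 10^11.
SE = √(2.4478593 × 10^11) = 494800.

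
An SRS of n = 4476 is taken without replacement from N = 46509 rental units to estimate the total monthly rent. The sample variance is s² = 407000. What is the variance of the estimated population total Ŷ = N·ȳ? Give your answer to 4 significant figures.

Var(Ŷ) = N²·Var(ȳ) = N²·(1 − n/N)·s²/n.
f = 4476/46509 = 0.09623944; Var(ȳ) = 0.90376056·407000/4476 = 82.178407.
Var(Ŷ) = 46509² · 82.178407 = 1.7775905 × 10^11.

1.778 × 10^11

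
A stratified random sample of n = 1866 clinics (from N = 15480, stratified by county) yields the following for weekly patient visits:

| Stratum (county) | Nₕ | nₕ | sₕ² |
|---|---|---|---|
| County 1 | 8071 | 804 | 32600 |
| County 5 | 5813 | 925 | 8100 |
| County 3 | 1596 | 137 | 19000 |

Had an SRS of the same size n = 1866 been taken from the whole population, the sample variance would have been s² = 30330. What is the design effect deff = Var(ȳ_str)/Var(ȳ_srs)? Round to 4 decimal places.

Var(ȳ_str) = Σ Wₕ²(1−fₕ)sₕ²/nₕ with Wₕ = Nₕ/15480:
  County 1: (8071/15480)²·(1−804/8071)·32600/804 = 9.9243517
  County 5: (5813/15480)²·(1−925/5813)·8100/925 = 1.038324
  County 3: (1596/15480)²·(1−137/1596)·19000/137 = 1.3476568
  → Var(ȳ_str) = 12.310333.
Var(ȳ_srs) = (1 − 1866/15480)·30330/1866 = 14.294717.
deff = 12.310333 / 14.294717 = 0.8612.

0.8612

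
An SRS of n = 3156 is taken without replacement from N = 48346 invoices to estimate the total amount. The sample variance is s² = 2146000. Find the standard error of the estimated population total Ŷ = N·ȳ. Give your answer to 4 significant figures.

Var(Ŷ) = N²·Var(ȳ) = N²·(1 − n/N)·s²/n.
f = 3156/48346 = 0.06527944; Var(ȳ) = 0.93472056·2146000/3156 = 635.58628.
Var(Ŷ) = 48346² · 635.58628 = 1.4855785 × 10^12.
SE(Ŷ) = √(1.4855785 × 10^12) = 1.219 × 10^6.

1.219 × 10^6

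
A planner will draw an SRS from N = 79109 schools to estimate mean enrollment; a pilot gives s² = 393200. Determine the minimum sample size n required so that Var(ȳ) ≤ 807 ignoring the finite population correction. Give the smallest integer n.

Without fpc, n₀ = s²/D = 393200/807 = 487.2367.
Rounding up, n = 488.

488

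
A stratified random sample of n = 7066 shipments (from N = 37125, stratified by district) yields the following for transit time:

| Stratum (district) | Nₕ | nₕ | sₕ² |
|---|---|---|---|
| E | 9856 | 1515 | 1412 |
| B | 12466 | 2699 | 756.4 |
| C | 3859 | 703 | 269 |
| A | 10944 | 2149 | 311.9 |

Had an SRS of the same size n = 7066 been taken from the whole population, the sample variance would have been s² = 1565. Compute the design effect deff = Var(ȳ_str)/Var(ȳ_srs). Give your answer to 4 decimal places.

0.5234

Var(ȳ_str) = Σ Wₕ²(1−fₕ)sₕ²/nₕ with Wₕ = Nₕ/37125:
  E: (9856/37125)²·(1−1515/9856)·1412/1515 = 0.055591444
  B: (12466/37125)²·(1−2699/12466)·756.4/2699 = 0.024757342
  C: (3859/37125)²·(1−703/3859)·269/703 = 0.0033812385
  A: (10944/37125)²·(1−2149/10944)·311.9/2149 = 0.010135798
  → Var(ȳ_str) = 0.093865823.
Var(ȳ_srs) = (1 − 7066/37125)·1565/7066 = 0.17932828.
deff = 0.093865823 / 0.17932828 = 0.5234.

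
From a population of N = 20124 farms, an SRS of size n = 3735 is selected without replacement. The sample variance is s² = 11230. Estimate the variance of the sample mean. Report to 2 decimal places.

Under SRS without replacement, Var(ȳ) = (1 − f)·s²/n with f = n/N = 3735/20124 = 0.18559928.
Var(ȳ) = (1 − 0.18559928)·11230/3735 = 0.81440072·3.0066934 = 2.4486533.

2.45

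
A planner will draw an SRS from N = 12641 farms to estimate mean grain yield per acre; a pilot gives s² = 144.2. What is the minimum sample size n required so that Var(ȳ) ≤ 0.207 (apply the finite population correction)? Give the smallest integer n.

Without fpc, n₀ = s²/D = 144.2/0.207 = 696.6184.
With fpc, (1 − n/N)·s²/n ≤ D requires n ≥ n₀/(1 + n₀/N) = 696.6184/(1 + 696.6184/12641) = 660.2343.
Rounding up, n = 661.

661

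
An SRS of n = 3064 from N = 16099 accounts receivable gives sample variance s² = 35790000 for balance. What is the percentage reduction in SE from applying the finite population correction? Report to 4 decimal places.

f = n/N = 3064/16099 = 0.19032238.
SE_no-fpc = √(s²/n) = 108.07779; SE_fpc = √((1−f)s²/n) = 97.250655.
Ratio = √(1−f) = 0.89982088. Reduction = 100·(1 − 0.89982088) = 10.0179%.

10.0179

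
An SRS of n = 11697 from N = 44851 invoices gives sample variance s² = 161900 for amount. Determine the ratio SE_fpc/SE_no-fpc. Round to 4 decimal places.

0.8598

f = n/N = 11697/44851 = 0.26079686.
SE_no-fpc = √(s²/n) = 3.7203704; SE_fpc = √((1−f)s²/n) = 3.19866.
Ratio = √(1−f) = 0.85976924.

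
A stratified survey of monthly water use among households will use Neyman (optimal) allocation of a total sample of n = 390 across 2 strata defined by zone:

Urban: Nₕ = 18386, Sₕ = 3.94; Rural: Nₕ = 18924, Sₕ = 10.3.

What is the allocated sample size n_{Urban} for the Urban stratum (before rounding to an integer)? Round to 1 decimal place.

Neyman allocation: nₕ = n·NₕSₕ / Σⱼ NⱼSⱼ.
Σ NⱼSⱼ = 18386·3.94 + 18924·10.3 = 267358.04.
n_{Urban} = 390·18386·3.94 / 267358.04 = 105.7.

105.7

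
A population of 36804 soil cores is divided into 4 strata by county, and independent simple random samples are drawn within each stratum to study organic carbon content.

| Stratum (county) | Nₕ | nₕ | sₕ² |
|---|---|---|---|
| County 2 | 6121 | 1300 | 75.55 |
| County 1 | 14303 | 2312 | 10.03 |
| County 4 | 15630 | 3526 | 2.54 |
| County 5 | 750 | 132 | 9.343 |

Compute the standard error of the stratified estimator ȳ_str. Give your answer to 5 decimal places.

0.04405

Var(ȳ_str) = Σₕ Wₕ²(1 − fₕ)sₕ²/nₕ with Wₕ = Nₕ/N, N = 36804.
County 2: Wₕ = 0.16631344; term = 0.16631344²·(1 − 0.21238360)·75.55/1300 = 0.0012660784.
County 1: Wₕ = 0.38862624; term = 0.38862624²·(1 − 0.16164441)·10.03/2312 = 5.4929494 × 10^-4.
County 4: Wₕ = 0.42468210; term = 0.42468210²·(1 − 0.22559181)·2.54/3526 = 1.0061188 × 10^-4.
County 5: Wₕ = 0.02037822; term = 0.02037822²·(1 − 0.17600000)·9.343/132 = 2.4219887 × 10^-5.
Sum = 0.0019402051.
SE = √(0.0019402051) = 0.04405.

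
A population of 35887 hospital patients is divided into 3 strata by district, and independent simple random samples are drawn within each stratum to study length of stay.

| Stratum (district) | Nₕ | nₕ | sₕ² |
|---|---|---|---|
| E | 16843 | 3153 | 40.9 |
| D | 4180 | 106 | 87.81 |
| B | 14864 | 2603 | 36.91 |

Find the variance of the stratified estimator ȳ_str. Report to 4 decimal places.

Var(ȳ_str) = Σₕ Wₕ²(1 − fₕ)sₕ²/nₕ with Wₕ = Nₕ/N, N = 35887.
E: Wₕ = 0.46933430; term = 0.46933430²·(1 − 0.18719943)·40.9/3153 = 0.0023224583.
D: Wₕ = 0.11647672; term = 0.11647672²·(1 − 0.02535885)·87.81/106 = 0.010953707.
B: Wₕ = 0.41418898; term = 0.41418898²·(1 − 0.17512110)·36.91/2603 = 0.0020065831.
Sum = 0.015282748.

0.0153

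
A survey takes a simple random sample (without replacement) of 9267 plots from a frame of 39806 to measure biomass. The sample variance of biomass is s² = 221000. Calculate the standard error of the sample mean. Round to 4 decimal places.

Under SRS without replacement, Var(ȳ) = (1 − f)·s²/n with f = n/N = 9267/39806 = 0.23280410.
Var(ȳ) = (1 − 0.23280410)·221000/9267 = 0.76719590·23.848063 = 18.296136.
SE(ȳ) = √(18.296136) = 4.2774.

4.2774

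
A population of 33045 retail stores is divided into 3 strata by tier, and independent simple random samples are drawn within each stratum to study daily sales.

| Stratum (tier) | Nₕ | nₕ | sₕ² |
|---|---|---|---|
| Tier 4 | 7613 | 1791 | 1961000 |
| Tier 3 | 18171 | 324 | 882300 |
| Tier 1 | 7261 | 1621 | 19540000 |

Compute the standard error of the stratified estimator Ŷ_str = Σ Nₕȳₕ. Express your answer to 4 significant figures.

Var(Ŷ_str) = Σₕ Nₕ²(1 − fₕ)sₕ²/nₕ.
Tier 4: 7613²·(1 − 1791/7613)·1961000/1791 = 4.8529972 × 10^10.
Tier 3: 18171²·(1 − 324/18171)·882300/324 = 8.8311105 × 10^11.
Tier 1: 7261²·(1 − 1621/7261)·19540000/1621 = 4.9364766 × 10^11.
Sum = 1.4252887 × 10^12.
SE = √(1.4252887 × 10^12) = 1.194 × 10^6.

1.194 × 10^6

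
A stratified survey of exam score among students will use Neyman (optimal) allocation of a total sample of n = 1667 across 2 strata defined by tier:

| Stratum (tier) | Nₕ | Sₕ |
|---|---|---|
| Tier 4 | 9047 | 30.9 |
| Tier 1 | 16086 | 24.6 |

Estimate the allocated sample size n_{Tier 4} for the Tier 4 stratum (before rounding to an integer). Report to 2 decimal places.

Neyman allocation: nₕ = n·NₕSₕ / Σⱼ NⱼSⱼ.
Σ NⱼSⱼ = 9047·30.9 + 16086·24.6 = 675267.9.
n_{Tier 4} = 1667·9047·30.9 / 675267.9 = 690.12.

690.12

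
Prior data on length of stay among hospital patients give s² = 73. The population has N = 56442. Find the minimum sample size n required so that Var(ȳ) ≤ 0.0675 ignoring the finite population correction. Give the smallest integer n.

1082

Without fpc, n₀ = s²/D = 73/0.0675 = 1081.4815.
Rounding up, n = 1082.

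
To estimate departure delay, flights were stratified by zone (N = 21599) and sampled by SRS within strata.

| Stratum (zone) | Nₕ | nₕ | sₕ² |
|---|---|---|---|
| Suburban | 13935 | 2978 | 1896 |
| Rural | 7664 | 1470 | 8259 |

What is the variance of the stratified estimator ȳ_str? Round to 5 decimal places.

0.78008

Var(ȳ_str) = Σₕ Wₕ²(1 − fₕ)sₕ²/nₕ with Wₕ = Nₕ/N, N = 21599.
Suburban: Wₕ = 0.64516876; term = 0.64516876²·(1 − 0.21370649)·1896/2978 = 0.2083747.
Rural: Wₕ = 0.35483124; term = 0.35483124²·(1 − 0.19180585)·8259/1470 = 0.57170177.
Sum = 0.78007647.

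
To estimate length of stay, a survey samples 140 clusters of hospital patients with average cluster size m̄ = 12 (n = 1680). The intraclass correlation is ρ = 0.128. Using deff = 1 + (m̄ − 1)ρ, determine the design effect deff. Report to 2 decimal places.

2.41

deff = 1 + (12 − 1)·0.128 = 1 + 1.408 = 2.408.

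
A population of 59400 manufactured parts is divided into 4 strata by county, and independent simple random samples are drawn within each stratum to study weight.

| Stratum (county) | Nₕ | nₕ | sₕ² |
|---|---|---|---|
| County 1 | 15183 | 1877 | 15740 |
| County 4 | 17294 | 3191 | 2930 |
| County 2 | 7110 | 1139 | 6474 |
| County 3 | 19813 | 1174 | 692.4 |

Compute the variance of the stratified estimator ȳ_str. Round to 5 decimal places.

Var(ȳ_str) = Σₕ Wₕ²(1 − fₕ)sₕ²/nₕ with Wₕ = Nₕ/N, N = 59400.
County 1: Wₕ = 0.25560606; term = 0.25560606²·(1 − 0.12362511)·15740/1877 = 0.48014529.
County 4: Wₕ = 0.29114478; term = 0.29114478²·(1 − 0.18451486)·2930/3191 = 0.063470934.
County 2: Wₕ = 0.11969697; term = 0.11969697²·(1 − 0.16019691)·6474/1139 = 0.068390023.
County 3: Wₕ = 0.33355219; term = 0.33355219²·(1 − 0.05925403)·692.4/1174 = 0.061728954.
Sum = 0.6737352.

0.67374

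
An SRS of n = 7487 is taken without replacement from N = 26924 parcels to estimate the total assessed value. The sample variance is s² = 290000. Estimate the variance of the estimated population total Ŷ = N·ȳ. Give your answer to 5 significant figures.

2.0270 × 10^10

Var(Ŷ) = N²·Var(ȳ) = N²·(1 − n/N)·s²/n.
f = 7487/26924 = 0.27807904; Var(ȳ) = 0.72192096·290000/7487 = 27.962746.
Var(Ŷ) = 26924² · 27.962746 = 2.0270244 × 10^10.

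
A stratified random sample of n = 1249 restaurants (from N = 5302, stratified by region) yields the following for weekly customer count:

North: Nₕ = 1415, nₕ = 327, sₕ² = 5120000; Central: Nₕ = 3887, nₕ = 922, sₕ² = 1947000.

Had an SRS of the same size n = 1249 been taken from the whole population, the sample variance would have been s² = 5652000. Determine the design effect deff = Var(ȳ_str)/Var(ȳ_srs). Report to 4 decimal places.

Var(ȳ_str) = Σ Wₕ²(1−fₕ)sₕ²/nₕ with Wₕ = Nₕ/5302:
  North: (1415/5302)²·(1−327/1415)·5120000/327 = 857.48809
  Central: (3887/5302)²·(1−922/3887)·1947000/922 = 865.75463
  → Var(ȳ_str) = 1723.2427.
Var(ȳ_srs) = (1 − 1249/5302)·5652000/1249 = 3459.2074.
deff = 1723.2427 / 3459.2074 = 0.4982.

0.4982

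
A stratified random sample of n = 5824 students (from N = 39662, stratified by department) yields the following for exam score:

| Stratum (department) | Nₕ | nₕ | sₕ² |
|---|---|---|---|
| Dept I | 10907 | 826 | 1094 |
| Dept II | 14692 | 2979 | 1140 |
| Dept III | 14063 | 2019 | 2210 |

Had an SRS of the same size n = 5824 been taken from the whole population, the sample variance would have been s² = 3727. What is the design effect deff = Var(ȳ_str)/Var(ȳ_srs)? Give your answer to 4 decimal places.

0.4621

Var(ȳ_str) = Σ Wₕ²(1−fₕ)sₕ²/nₕ with Wₕ = Nₕ/39662:
  Dept I: (10907/39662)²·(1−826/10907)·1094/826 = 0.092575695
  Dept II: (14692/39662)²·(1−2979/14692)·1140/2979 = 0.04186337
  Dept III: (14063/39662)²·(1−2019/14063)·2210/2019 = 0.11785702
  → Var(ȳ_str) = 0.25229609.
Var(ȳ_srs) = (1 − 5824/39662)·3727/5824 = 0.54596915.
deff = 0.25229609 / 0.54596915 = 0.4621.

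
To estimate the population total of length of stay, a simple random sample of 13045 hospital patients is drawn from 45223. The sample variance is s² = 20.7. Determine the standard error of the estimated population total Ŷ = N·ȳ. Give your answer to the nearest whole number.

Var(Ŷ) = N²·Var(ȳ) = N²·(1 − n/N)·s²/n.
f = 13045/45223 = 0.28845941; Var(ȳ) = 0.71154059·20.7/13045 = 0.0011290832.
Var(Ŷ) = 45223² · 0.0011290832 = 2.3091103 × 10^6.
SE(Ŷ) = √(2.3091103 × 10^6) = 1520.

1520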